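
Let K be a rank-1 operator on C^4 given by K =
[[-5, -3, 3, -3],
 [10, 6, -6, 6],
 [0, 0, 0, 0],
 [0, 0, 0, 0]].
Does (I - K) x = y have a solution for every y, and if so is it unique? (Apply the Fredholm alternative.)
(I - K) is singular (det(I - K) = 0, i.e. 1 ∈ sigma(K)). (I - K) x = y is solvable iff y ⊥ ker((I - K)^*) = span{(-5, -3, 3, -3)}, i.e. iff -5y_1 - 3y_2 + 3y_3 - 3y_4 = 0. When solvable, the solutions are x = y + c·(1, -2, 0, 0), c arbitrary (ker(I - K) = span{(1, -2, 0, 0)}, dimension 1).

K has rank 1, so it is an outer product K = u v^T: every row of K is a multiple of one row vector. Reading off the entries, u = (1, -2, 0, 0) and v = (-5, -3, 3, -3) (row i of K equals u_i·v^T). A rank-one matrix u v^T satisfies K u = u (v·u) and kills the (3)-dimensional subspace v^⊥, so its characteristic polynomial is lambda^3 (lambda - v·u) with v·u = tr K = 1. Hence the eigenvalues of I - K are 1 (multiplicity 3) and 1 - (1) = 0, so det(I - K) = 0. (Direct check: I - K =
[[6, 3, -3, 3],
 [-10, -5, 6, -6],
 [0, 0, 1, 0],
 [0, 0, 0, 1]]
has determinant 0.) So 1 is an eigenvalue of K and (I - K) is not invertible. The finite-dimensional Fredholm alternative says: either (I - K) is invertible, or ker(I - K) ≠ {0} and then range(I - K) = ker((I - K)^*)^⊥, with dim ker(I - K) = dim ker((I - K)^*). We are in the second case, so we need both kernels. Kernel of I - K: (I - K) u = u - u (v·u) = u - u = 0, so ker(I - K) = span{u} = span{(1, -2, 0, 0)} (it is exactly 1-dimensional because rank(I - K) = 3). Kernel of the adjoint: K is real, so (I - K)^* = I - K^T = I - v u^T, and (I - v u^T) v = v - v (u·v) = 0; hence ker((I - K)^*) = span{v} = span{(-5, -3, 3, -3)}. Therefore (I - K) x = y is solvable iff <y, v> = 0, i.e. iff -5y_1 - 3y_2 + 3y_3 - 3y_4 = 0. When this holds, K y = u (v·y) = 0, so (I - K) y = y and x = y is a particular solution; the full solution set is the line x = y + c·u = y + c·(1, -2, 0, 0), c ∈ C.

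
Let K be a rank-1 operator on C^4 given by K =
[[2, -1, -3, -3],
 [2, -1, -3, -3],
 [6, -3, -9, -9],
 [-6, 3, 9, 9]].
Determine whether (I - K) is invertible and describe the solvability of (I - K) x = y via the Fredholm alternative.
(I - K) is singular (det(I - K) = 0, i.e. 1 ∈ sigma(K)). (I - K) x = y is solvable iff y ⊥ ker((I - K)^*) = span{(2, -1, -3, -3)}, i.e. iff 2y_1 - y_2 - 3y_3 - 3y_4 = 0. When solvable, the solutions are x = y + c·(1, 1, 3, -3), c arbitrary (ker(I - K) = span{(1, 1, 3, -3)}, dimension 1).

K has rank 1, so it is an outer product K = u v^T: every row of K is a multiple of one row vector. Reading off the entries, u = (1, 1, 3, -3) and v = (2, -1, -3, -3) (row i of K equals u_i·v^T). A rank-one matrix u v^T satisfies K u = u (v·u) and kills the (3)-dimensional subspace v^⊥, so its characteristic polynomial is lambda^3 (lambda - v·u) with v·u = tr K = 1. Hence the eigenvalues of I - K are 1 (multiplicity 3) and 1 - (1) = 0, so det(I - K) = 0. (Direct check: I - K =
[[-1, 1, 3, 3],
 [-2, 2, 3, 3],
 [-6, 3, 10, 9],
 [6, -3, -9, -8]]
has determinant 0.) So 1 is an eigenvalue of K and (I - K) is not invertible. The finite-dimensional Fredholm alternative says: either (I - K) is invertible, or ker(I - K) ≠ {0} and then range(I - K) = ker((I - K)^*)^⊥, with dim ker(I - K) = dim ker((I - K)^*). We are in the second case, so we need both kernels. Kernel of I - K: (I - K) u = u - u (v·u) = u - u = 0, so ker(I - K) = span{u} = span{(1, 1, 3, -3)} (it is exactly 1-dimensional because rank(I - K) = 3). Kernel of the adjoint: K is real, so (I - K)^* = I - K^T = I - v u^T, and (I - v u^T) v = v - v (u·v) = 0; hence ker((I - K)^*) = span{v} = span{(2, -1, -3, -3)}. Therefore (I - K) x = y is solvable iff <y, v> = 0, i.e. iff 2y_1 - y_2 - 3y_3 - 3y_4 = 0. When this holds, K y = u (v·y) = 0, so (I - K) y = y and x = y is a particular solution; the full solution set is the line x = y + c·u = y + c·(1, 1, 3, -3), c ∈ C.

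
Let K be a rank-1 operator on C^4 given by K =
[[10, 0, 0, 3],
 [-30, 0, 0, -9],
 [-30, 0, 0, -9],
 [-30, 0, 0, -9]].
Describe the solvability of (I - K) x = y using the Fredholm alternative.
(I - K) is singular (det(I - K) = 0, i.e. 1 ∈ sigma(K)). (I - K) x = y is solvable iff y ⊥ ker((I - K)^*) = span{(10, 0, 0, 3)}, i.e. iff 10y_1 + 3y_4 = 0. When solvable, the solutions are x = y + c·(1, -3, -3, -3), c arbitrary (ker(I - K) = span{(1, -3, -3, -3)}, dimension 1).

K has rank 1, so it is an outer product K = u v^T: every row of K is a multiple of one row vector. Reading off the entries, u = (1, -3, -3, -3) and v = (10, 0, 0, 3) (row i of K equals u_i·v^T). A rank-one matrix u v^T satisfies K u = u (v·u) and kills the (3)-dimensional subspace v^⊥, so its characteristic polynomial is lambda^3 (lambda - v·u) with v·u = tr K = 1. Hence the eigenvalues of I - K are 1 (multiplicity 3) and 1 - (1) = 0, so det(I - K) = 0. (Direct check: I - K =
[[-9, 0, 0, -3],
 [30, 1, 0, 9],
 [30, 0, 1, 9],
 [30, 0, 0, 10]]
has determinant 0.) So 1 is an eigenvalue of K and (I - K) is not invertible. The finite-dimensional Fredholm alternative says: either (I - K) is invertible, or ker(I - K) ≠ {0} and then range(I - K) = ker((I - K)^*)^⊥, with dim ker(I - K) = dim ker((I - K)^*). We are in the second case, so we need both kernels. Kernel of I - K: (I - K) u = u - u (v·u) = u - u = 0, so ker(I - K) = span{u} = span{(1, -3, -3, -3)} (it is exactly 1-dimensional because rank(I - K) = 3). Kernel of the adjoint: K is real, so (I - K)^* = I - K^T = I - v u^T, and (I - v u^T) v = v - v (u·v) = 0; hence ker((I - K)^*) = span{v} = span{(10, 0, 0, 3)}. Therefore (I - K) x = y is solvable iff <y, v> = 0, i.e. iff 10y_1 + 3y_4 = 0. When this holds, K y = u (v·y) = 0, so (I - K) y = y and x = y is a particular solution; the full solution set is the line x = y + c·u = y + c·(1, -3, -3, -3), c ∈ C.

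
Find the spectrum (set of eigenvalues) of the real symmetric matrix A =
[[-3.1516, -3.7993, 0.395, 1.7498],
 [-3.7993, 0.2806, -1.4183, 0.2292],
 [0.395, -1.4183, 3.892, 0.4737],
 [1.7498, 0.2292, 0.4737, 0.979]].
sigma(A) ≈ {-6, 1, 2, 5}

A is real symmetric, so its spectrum consists of real eigenvalues. Expanding the characteristic polynomial of the displayed matrix gives
  det(λ I - A) = p(λ) = λ^4 + (-2)λ^3 + (-31)λ^2 + (91.9984)λ + (-59.997).
Solving p(λ) = 0 yields eigenvalues ≈ -6, 1, 2, 5. (A is shown rounded to 4 decimals, so these recover the underlying integer eigenvalues to within that precision.)
Verification: the trace of A = 2 equals the sum of eigenvalues 2, and det(A) ≈ -59.9970 matches the eigenvalue product -60.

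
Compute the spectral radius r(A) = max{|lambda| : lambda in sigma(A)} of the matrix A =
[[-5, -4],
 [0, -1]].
r(A) = 5

The eigenvalues of A are the roots of its characteristic polynomial. With M = A (coefficients from the trace and determinant):
  p(λ) = det(λ I - M) = λ^2 + 6λ + 5.
For λ^2 + 6λ + 5 the discriminant is 16. It is a perfect square (4^2), so the roots are rational: λ = (-6 ± 4)/2 = -1, -5.
Thus the eigenvalues (to 4 decimals) are -1 (modulus 1); -5 (modulus 5). The spectral radius is the largest modulus: r(A) = 5. (Cross-check: r(A) ≤ ||A||_2 ≈ 6.434; equality holds whenever A is normal, though it can also hold for some non-normal A.)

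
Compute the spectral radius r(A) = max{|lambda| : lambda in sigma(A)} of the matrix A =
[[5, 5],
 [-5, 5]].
r(A) = sqrt(50) ≈ 7.0711

The eigenvalues of A are the roots of its characteristic polynomial. With M = A (coefficients from the trace and determinant):
  p(λ) = det(λ I - M) = λ^2 - 10λ + 50.
For λ^2 - 10λ + 50 the discriminant is -100. It is negative, so the roots are the complex-conjugate pair λ = 5 ± (sqrt(100)/2) i ≈ 5 ± 5i. For a conjugate pair the product of the roots equals the constant term, so |λ|^2 = 50 and |λ| = sqrt(50) ≈ 7.0711.
Thus the eigenvalues (to 4 decimals) are 5 ± 5i (modulus 7.0711). The spectral radius is the largest modulus: r(A) = sqrt(50) ≈ 7.0711. (Cross-check: r(A) ≤ ||A||_2 ≈ 7.0711; equality holds whenever A is normal, though it can also hold for some non-normal A.)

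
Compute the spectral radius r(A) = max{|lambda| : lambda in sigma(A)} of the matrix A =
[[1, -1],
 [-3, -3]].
r(A) = (2 + sqrt(28))/2 ≈ 3.6458

The eigenvalues of A are the roots of its characteristic polynomial. With M = A (coefficients from the trace and determinant):
  p(λ) = det(λ I - M) = λ^2 + 2λ - 6.
For λ^2 + 2λ - 6 the discriminant is 28. It is nonnegative but not a perfect square, so the roots are real and irrational: λ = (-2 ± sqrt(28))/2 ≈ 1.6458, -3.6458.
Thus the eigenvalues (to 4 decimals) are 1.6458 (modulus 1.6458); -3.6458 (modulus 3.6458). The spectral radius is the largest modulus: r(A) = (2 + sqrt(28))/2 ≈ 3.6458. (Cross-check: r(A) ≤ ||A||_2 ≈ 4.2426; equality holds whenever A is normal, though it can also hold for some non-normal A.)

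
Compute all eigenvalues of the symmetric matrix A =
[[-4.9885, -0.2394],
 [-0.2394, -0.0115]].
sigma(A) ≈ {-5, 0}

A is real symmetric, so its spectrum consists of real eigenvalues. Expanding the characteristic polynomial of the displayed matrix gives
  det(λ I - A) = p(λ) = λ^2 + (5)λ + (0).
Solving p(λ) = 0 yields eigenvalues ≈ -5, 0. (A is shown rounded to 4 decimals, so these recover the underlying integer eigenvalues to within that precision.)
Verification: the trace of A = -5 equals the sum of eigenvalues -5, and det(A) ≈ 0.0001 matches the eigenvalue product 0.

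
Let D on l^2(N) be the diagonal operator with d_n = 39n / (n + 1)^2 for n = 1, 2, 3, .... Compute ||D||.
||D|| = 39/4 (attained at n = 1)

For D diagonal, ||D|| = sup_n |d_n|. Treat f(x) = 39x / (x + 1)^2 for real x > 0. By the quotient rule, f'(x) = 39(1 - x)/(x + 1)^3, which is positive for x < 1 and negative for x > 1. So f has a unique maximum at x = 1, and since 1 is a positive integer, the supremum over n ≥ 1 is attained at n = 1: d_1 = 39·1/(1 + 1)^2 = 39·1/4 = 39/4. Hence ||D|| = 39/4.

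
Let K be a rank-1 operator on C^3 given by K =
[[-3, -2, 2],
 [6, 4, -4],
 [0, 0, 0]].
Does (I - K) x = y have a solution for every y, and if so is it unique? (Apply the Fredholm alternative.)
(I - K) is singular (det(I - K) = 0, i.e. 1 ∈ sigma(K)). (I - K) x = y is solvable iff y ⊥ ker((I - K)^*) = span{(-3, -2, 2)}, i.e. iff -3y_1 - 2y_2 + 2y_3 = 0. When solvable, the solutions are x = y + c·(1, -2, 0), c arbitrary (ker(I - K) = span{(1, -2, 0)}, dimension 1).

K has rank 1, so it is an outer product K = u v^T: every row of K is a multiple of one row vector. Reading off the entries, u = (1, -2, 0) and v = (-3, -2, 2) (row i of K equals u_i·v^T). A rank-one matrix u v^T satisfies K u = u (v·u) and kills the (2)-dimensional subspace v^⊥, so its characteristic polynomial is lambda^2 (lambda - v·u) with v·u = tr K = 1. Hence the eigenvalues of I - K are 1 (multiplicity 2) and 1 - (1) = 0, so det(I - K) = 0. (Direct check: I - K =
[[4, 2, -2],
 [-6, -3, 4],
 [0, 0, 1]]
has determinant 0.) So 1 is an eigenvalue of K and (I - K) is not invertible. The finite-dimensional Fredholm alternative says: either (I - K) is invertible, or ker(I - K) ≠ {0} and then range(I - K) = ker((I - K)^*)^⊥, with dim ker(I - K) = dim ker((I - K)^*). We are in the second case, so we need both kernels. Kernel of I - K: (I - K) u = u - u (v·u) = u - u = 0, so ker(I - K) = span{u} = span{(1, -2, 0)} (it is exactly 1-dimensional because rank(I - K) = 2). Kernel of the adjoint: K is real, so (I - K)^* = I - K^T = I - v u^T, and (I - v u^T) v = v - v (u·v) = 0; hence ker((I - K)^*) = span{v} = span{(-3, -2, 2)}. Therefore (I - K) x = y is solvable iff <y, v> = 0, i.e. iff -3y_1 - 2y_2 + 2y_3 = 0. When this holds, K y = u (v·y) = 0, so (I - K) y = y and x = y is a particular solution; the full solution set is the line x = y + c·u = y + c·(1, -2, 0), c ∈ C.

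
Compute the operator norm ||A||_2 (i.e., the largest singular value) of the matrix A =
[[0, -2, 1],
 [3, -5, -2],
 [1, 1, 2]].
||A||_2 ≈ 6.3891 (= sqrt(largest eigenvalue of A^T A))

||A||_2 = sigma_max(A) = sqrt(lambda_max(A^T A)). Form the symmetric matrix M = A^T A =
[[10, -14, -4],
 [-14, 30, 10],
 [-4, 10, 9]].
Its characteristic polynomial (trace, sum of principal 2x2 minors, determinant of M give the coefficients) is
  p(λ) = det(λ I - M) = λ^3 - 49λ^2 + 348λ - 576.
No integer candidate from the rational root theorem (±divisors of 576) is a root, so the roots are irrational. The cubic discriminant is Δ = 18967824 > 0, so there are three distinct real roots. p(2) = -68 and p(3) = 54 have opposite signs, so a root lies in (2, 3); Newton's method refines it to λ ≈ 2.4725. p(5) = 64 and p(6) = -36 have opposite signs, so a root lies in (5, 6); Newton's method refines it to λ ≈ 5.7069. p(40) = -1056 and p(41) = 244 have opposite signs, so a root lies in (40, 41); Newton's method refines it to λ ≈ 40.8206. Check (Vieta): the three roots sum to 49, matching tr M = 49.
So the eigenvalues of A^T A are ≈ 2.4725, 5.7069, 40.8206 (all ≥ 0, as they must be for A^T A). The largest is λ_max ≈ 40.8206, hence ||A||_2 = sqrt(λ_max) ≈ 6.3891.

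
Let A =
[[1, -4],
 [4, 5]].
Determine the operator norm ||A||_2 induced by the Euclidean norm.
||A||_2 = 7 (= sqrt(largest eigenvalue of A^T A))

||A||_2 = sigma_max(A) = sqrt(lambda_max(A^T A)). Form the symmetric matrix M = A^T A =
[[17, 16],
 [16, 41]].
Its characteristic polynomial (trace, determinant of M give the coefficients) is
  p(λ) = det(λ I - M) = λ^2 - 58λ + 441.
For λ^2 - 58λ + 441 the discriminant is 1600. It is a perfect square (40^2), so the roots are rational: λ = (58 ± 40)/2 = 49, 9.
So the eigenvalues of A^T A are ≈ 9, 49 (all ≥ 0, as they must be for A^T A). The largest is λ_max = 49, hence ||A||_2 = sqrt(λ_max) = 7.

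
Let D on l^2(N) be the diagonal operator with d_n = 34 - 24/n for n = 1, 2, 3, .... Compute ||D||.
||D|| = 34

For a diagonal operator on l^2 with entries d_n, ||D|| = sup_n |d_n|. Here d_1 = 10, d_2 = 22, ..., and d_n = 34 - 24/n increases monotonically toward 34. All terms lie in [10, 34), so |d_n| = d_n and the supremum is the limit 34, which is not attained by any individual d_n. Hence ||D|| = 34.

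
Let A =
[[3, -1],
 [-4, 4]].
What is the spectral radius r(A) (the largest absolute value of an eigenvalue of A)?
r(A) = (7 + sqrt(17))/2 ≈ 5.5616

The eigenvalues of A are the roots of its characteristic polynomial. With M = A (coefficients from the trace and determinant):
  p(λ) = det(λ I - M) = λ^2 - 7λ + 8.
For λ^2 - 7λ + 8 the discriminant is 17. It is nonnegative but not a perfect square, so the roots are real and irrational: λ = (7 ± sqrt(17))/2 ≈ 5.5616, 1.4384.
Thus the eigenvalues (to 4 decimals) are 5.5616 (modulus 5.5616); 1.4384 (modulus 1.4384). The spectral radius is the largest modulus: r(A) = (7 + sqrt(17))/2 ≈ 5.5616. (Cross-check: r(A) ≤ ||A||_2 ≈ 6.3574; equality holds whenever A is normal, though it can also hold for some non-normal A.)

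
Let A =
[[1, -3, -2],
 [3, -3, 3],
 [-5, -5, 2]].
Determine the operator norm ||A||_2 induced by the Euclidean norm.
||A||_2 ≈ 7.5156 (= sqrt(largest eigenvalue of A^T A))

||A||_2 = sigma_max(A) = sqrt(lambda_max(A^T A)). Form the symmetric matrix M = A^T A =
[[35, 13, -3],
 [13, 43, -13],
 [-3, -13, 17]].
Its characteristic polynomial (trace, sum of principal 2x2 minors, determinant of M give the coefficients) is
  p(λ) = det(λ I - M) = λ^3 - 95λ^2 + 2484λ - 17424.
No integer candidate from the rational root theorem (±divisors of 17424) is a root, so the roots are irrational. The cubic discriminant is Δ = 437082192 > 0, so there are three distinct real roots. p(11) = -264 and p(12) = 432 have opposite signs, so a root lies in (11, 12); Newton's method refines it to λ ≈ 11.3593. p(27) = 72 and p(28) = -400 have opposite signs, so a root lies in (27, 28); Newton's method refines it to λ ≈ 27.1561. p(56) = -624 and p(57) = 702 have opposite signs, so a root lies in (56, 57); Newton's method refines it to λ ≈ 56.4846. Check (Vieta): the three roots sum to 95, matching tr M = 95.
So the eigenvalues of A^T A are ≈ 11.3593, 27.1561, 56.4846 (all ≥ 0, as they must be for A^T A). The largest is λ_max ≈ 56.4846, hence ||A||_2 = sqrt(λ_max) ≈ 7.5156.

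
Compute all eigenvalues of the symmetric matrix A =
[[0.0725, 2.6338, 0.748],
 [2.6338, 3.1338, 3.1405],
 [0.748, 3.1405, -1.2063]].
sigma(A) ≈ {-3, -1, 6}

A is real symmetric, so its spectrum consists of real eigenvalues. Expanding the characteristic polynomial of the displayed matrix gives
  det(λ I - A) = p(λ) = λ^3 + (-2)λ^2 + (-21)λ + (-18).
Solving p(λ) = 0 yields eigenvalues ≈ -3, -1, 6. (A is shown rounded to 4 decimals, so these recover the underlying integer eigenvalues to within that precision.)
Verification: the trace of A = 2 equals the sum of eigenvalues 2, and det(A) ≈ 17.9996 matches the eigenvalue product 18.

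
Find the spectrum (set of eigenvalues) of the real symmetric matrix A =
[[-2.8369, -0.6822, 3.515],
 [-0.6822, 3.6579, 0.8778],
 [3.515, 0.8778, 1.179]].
sigma(A) ≈ {-5, 3, 4}

A is real symmetric, so its spectrum consists of real eigenvalues. Expanding the characteristic polynomial of the displayed matrix gives
  det(λ I - A) = p(λ) = λ^3 + (-2)λ^2 + (-23)λ + (60.0014).
Solving p(λ) = 0 yields eigenvalues ≈ -5, 3, 4. (A is shown rounded to 4 decimals, so these recover the underlying integer eigenvalues to within that precision.)
Verification: the trace of A = 2 equals the sum of eigenvalues 2, and det(A) ≈ -60.0014 matches the eigenvalue product -60.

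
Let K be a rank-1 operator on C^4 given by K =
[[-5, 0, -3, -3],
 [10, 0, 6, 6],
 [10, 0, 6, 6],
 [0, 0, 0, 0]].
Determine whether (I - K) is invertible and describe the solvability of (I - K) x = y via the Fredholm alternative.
(I - K) is singular (det(I - K) = 0, i.e. 1 ∈ sigma(K)). (I - K) x = y is solvable iff y ⊥ ker((I - K)^*) = span{(-5, 0, -3, -3)}, i.e. iff -5y_1 - 3y_3 - 3y_4 = 0. When solvable, the solutions are x = y + c·(1, -2, -2, 0), c arbitrary (ker(I - K) = span{(1, -2, -2, 0)}, dimension 1).

K has rank 1, so it is an outer product K = u v^T: every row of K is a multiple of one row vector. Reading off the entries, u = (1, -2, -2, 0) and v = (-5, 0, -3, -3) (row i of K equals u_i·v^T). A rank-one matrix u v^T satisfies K u = u (v·u) and kills the (3)-dimensional subspace v^⊥, so its characteristic polynomial is lambda^3 (lambda - v·u) with v·u = tr K = 1. Hence the eigenvalues of I - K are 1 (multiplicity 3) and 1 - (1) = 0, so det(I - K) = 0. (Direct check: I - K =
[[6, 0, 3, 3],
 [-10, 1, -6, -6],
 [-10, 0, -5, -6],
 [0, 0, 0, 1]]
has determinant 0.) So 1 is an eigenvalue of K and (I - K) is not invertible. The finite-dimensional Fredholm alternative says: either (I - K) is invertible, or ker(I - K) ≠ {0} and then range(I - K) = ker((I - K)^*)^⊥, with dim ker(I - K) = dim ker((I - K)^*). We are in the second case, so we need both kernels. Kernel of I - K: (I - K) u = u - u (v·u) = u - u = 0, so ker(I - K) = span{u} = span{(1, -2, -2, 0)} (it is exactly 1-dimensional because rank(I - K) = 3). Kernel of the adjoint: K is real, so (I - K)^* = I - K^T = I - v u^T, and (I - v u^T) v = v - v (u·v) = 0; hence ker((I - K)^*) = span{v} = span{(-5, 0, -3, -3)}. Therefore (I - K) x = y is solvable iff <y, v> = 0, i.e. iff -5y_1 - 3y_3 - 3y_4 = 0. When this holds, K y = u (v·y) = 0, so (I - K) y = y and x = y is a particular solution; the full solution set is the line x = y + c·u = y + c·(1, -2, -2, 0), c ∈ C.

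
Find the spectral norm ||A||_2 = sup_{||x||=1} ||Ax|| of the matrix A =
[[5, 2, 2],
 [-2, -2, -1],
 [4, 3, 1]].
||A||_2 ≈ 8.1321 (= sqrt(largest eigenvalue of A^T A))

||A||_2 = sigma_max(A) = sqrt(lambda_max(A^T A)). Form the symmetric matrix M = A^T A =
[[45, 26, 16],
 [26, 17, 9],
 [16, 9, 6]].
Its characteristic polynomial (trace, sum of principal 2x2 minors, determinant of M give the coefficients) is
  p(λ) = det(λ I - M) = λ^3 - 68λ^2 + 124λ - 25.
No integer candidate from the rational root theorem (±divisors of 25) is a root, so the roots are irrational. The cubic discriminant is Δ = 35806453 > 0, so there are three distinct real roots. p(0) = -25 and p(1) = 32 have opposite signs, so a root lies in (0, 1); Newton's method refines it to λ ≈ 0.2307. p(1) = 32 and p(2) = -41 have opposite signs, so a root lies in (1, 2); Newton's method refines it to λ ≈ 1.6387. p(66) = -553 and p(67) = 3794 have opposite signs, so a root lies in (66, 67); Newton's method refines it to λ ≈ 66.1306. Check (Vieta): the three roots sum to 68, matching tr M = 68.
So the eigenvalues of A^T A are ≈ 0.2307, 1.6387, 66.1306 (all ≥ 0, as they must be for A^T A). The largest is λ_max ≈ 66.1306, hence ||A||_2 = sqrt(λ_max) ≈ 8.1321.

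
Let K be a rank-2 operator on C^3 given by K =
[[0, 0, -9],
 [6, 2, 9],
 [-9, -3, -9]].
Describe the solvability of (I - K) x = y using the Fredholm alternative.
(I - K) is invertible (det(I - K) = -64 ≠ 0), so for every y in C^3 the equation (I - K) x = y has a unique solution.

K has rank 2 and factors as K = U V^T = u1 v1^T + u2 v2^T with u1 = (0, -2, 3), v1 = (-3, -1, -3), u2 = (3, -1, 0), v2 = (0, 0, -3) (multiplying out reproduces the displayed K). The nonzero eigenvalues of U V^T coincide with those of the 2 x 2 matrix G = V^T U = [[v1·u1, v1·u2], [v2·u1, v2·u2]] = [[-7, -8], [-9, 0]], and by the Sylvester determinant identity det(I_3 - U V^T) = det(I_2 - V^T U) = det([[8, 8], [9, 1]]) = (8)(1) - (8)(9) = -64. (Direct check: I - K =
[[1, 0, 9],
 [-6, -1, -9],
 [9, 3, 10]]
has determinant -64.) The finite-dimensional Fredholm alternative says: either (I - K) is invertible, or ker(I - K) ≠ {0} and then range(I - K) = ker((I - K)^*)^⊥, with dim ker(I - K) = dim ker((I - K)^*). Since det(I - K) ≠ 0, 1 is not an eigenvalue of K and ker(I - K) = {0}, so we are in the first case: for every y there is a unique x = (I - K)^(-1) y. (Explicitly, by the Woodbury identity, (I - U V^T)^(-1) = I + U (I_2 - G)^(-1) V^T.)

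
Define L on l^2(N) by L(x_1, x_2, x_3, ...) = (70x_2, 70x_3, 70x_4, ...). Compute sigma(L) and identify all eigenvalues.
sigma(L) = closed disk {z in C : |z| ≤ 70}; sigma_p(L) = open disk {z in C : |z| < 70}

Note L = 70·V where V is the unit left shift (V x)_k = x_{k+1}; so sigma(L) = 70·sigma(V) and ||L|| = 70||V||. ||L x||^2 = 4900sum_{k≥2} |x_k|^2 ≤ 4900||x||^2, with equality on {x : x_1 = 0}, so ||L|| = 70. For any lambda with |lambda| < 70, set r = lambda/70 (|r| < 1); the vector x = (1, r, r^2, ...) is in l^2 and satisfies L x = 70(r, r^2, ...) = lambda x, so lambda is an eigenvalue. On the boundary |lambda| = 70 the geometric series diverges, so no l^2 eigenvector exists, but these lambda lie in the approximate point spectrum. Hence sigma(L) is the closed disk of radius 70 and sigma_p(L) is the open disk.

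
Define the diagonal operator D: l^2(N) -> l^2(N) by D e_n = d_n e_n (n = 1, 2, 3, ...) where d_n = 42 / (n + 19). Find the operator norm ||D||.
||D|| = 21/10 (attained at n = 1)

For D diagonal, ||D|| = sup_n |d_n| = sup_n 42/(n + 19). This is positive and strictly decreasing in n, so the supremum is attained at n = 1: d_1 = 42/(1 + 19) = 21/10. Hence ||D|| = 21/10.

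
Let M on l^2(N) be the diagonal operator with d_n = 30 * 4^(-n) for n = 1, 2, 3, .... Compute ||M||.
||M|| = 15/2 (attained at n = 1)

For M diagonal, ||M|| = sup_n |d_n|. The sequence d_n = 30 * 4^(-n) is positive and strictly decreasing (ratio 4^(-1) < 1), so the supremum is d_1 = 30/4 = 15/2. Hence ||M|| = 15/2.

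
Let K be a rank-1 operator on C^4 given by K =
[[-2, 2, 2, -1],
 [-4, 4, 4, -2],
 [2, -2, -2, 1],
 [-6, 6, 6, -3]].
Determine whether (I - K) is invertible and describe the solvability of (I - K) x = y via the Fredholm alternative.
(I - K) is invertible (det(I - K) = 4 ≠ 0), so for every y in C^4 the equation (I - K) x = y has a unique solution.

K has rank 1, so it is an outer product K = u v^T: every row of K is a multiple of one row vector. Reading off the entries, u = (1, 2, -1, 3) and v = (-2, 2, 2, -1) (row i of K equals u_i·v^T). A rank-one matrix u v^T satisfies K u = u (v·u) and kills the (3)-dimensional subspace v^⊥, so its characteristic polynomial is lambda^3 (lambda - v·u) with v·u = tr K = -3. Hence the eigenvalues of I - K are 1 (multiplicity 3) and 1 - (-3) = 4, so det(I - K) = 4. (Direct check: I - K =
[[3, -2, -2, 1],
 [4, -3, -4, 2],
 [-2, 2, 3, -1],
 [6, -6, -6, 4]]
has determinant 4.) The finite-dimensional Fredholm alternative says: either (I - K) is invertible, or ker(I - K) ≠ {0} and then range(I - K) = ker((I - K)^*)^⊥, with dim ker(I - K) = dim ker((I - K)^*). Since det(I - K) ≠ 0, 1 is not an eigenvalue of K and ker(I - K) = {0}, so we are in the first case: for every y there is a unique x = (I - K)^(-1) y. Explicitly, by the Sherman–Morrison formula, (I - u v^T)^(-1) = I + u v^T/(1 - v·u), i.e. (I - K)^(-1) = I + K/(4).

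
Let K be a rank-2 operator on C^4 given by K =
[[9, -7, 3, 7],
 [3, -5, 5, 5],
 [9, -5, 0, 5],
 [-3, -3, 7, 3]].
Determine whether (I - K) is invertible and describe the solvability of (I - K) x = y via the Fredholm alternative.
(I - K) is invertible (det(I - K) = -19 ≠ 0), so for every y in C^4 the equation (I - K) x = y has a unique solution.

K has rank 2 and factors as K = U V^T = u1 v1^T + u2 v2^T with u1 = (-1, 1, -2, 3), v1 = (-3, 1, 1, -1), u2 = (2, 2, 1, 2), v2 = (3, -3, 2, 3) (multiplying out reproduces the displayed K). The nonzero eigenvalues of U V^T coincide with those of the 2 x 2 matrix G = V^T U = [[v1·u1, v1·u2], [v2·u1, v2·u2]] = [[-1, -5], [-1, 8]], and by the Sylvester determinant identity det(I_4 - U V^T) = det(I_2 - V^T U) = det([[2, 5], [1, -7]]) = (2)(-7) - (5)(1) = -19. (Direct check: I - K =
[[-8, 7, -3, -7],
 [-3, 6, -5, -5],
 [-9, 5, 1, -5],
 [3, 3, -7, -2]]
has determinant -19.) The finite-dimensional Fredholm alternative says: either (I - K) is invertible, or ker(I - K) ≠ {0} and then range(I - K) = ker((I - K)^*)^⊥, with dim ker(I - K) = dim ker((I - K)^*). Since det(I - K) ≠ 0, 1 is not an eigenvalue of K and ker(I - K) = {0}, so we are in the first case: for every y there is a unique x = (I - K)^(-1) y. (Explicitly, by the Woodbury identity, (I - U V^T)^(-1) = I + U (I_2 - G)^(-1) V^T.)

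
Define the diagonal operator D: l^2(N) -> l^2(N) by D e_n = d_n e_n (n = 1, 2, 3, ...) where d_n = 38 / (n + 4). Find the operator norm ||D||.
||D|| = 38/5 (attained at n = 1)

For D diagonal, ||D|| = sup_n |d_n| = sup_n 38/(n + 4). This is positive and strictly decreasing in n, so the supremum is attained at n = 1: d_1 = 38/(1 + 4) = 38/5. Hence ||D|| = 38/5.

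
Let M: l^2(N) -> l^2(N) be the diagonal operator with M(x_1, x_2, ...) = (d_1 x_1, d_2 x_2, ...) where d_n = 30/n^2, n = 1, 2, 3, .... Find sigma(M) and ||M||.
sigma(M) = {30/n^2 : n ≥ 1} ∪ {0}; ||M|| = 30

A bounded diagonal operator on l^2 with diagonal entries d_n has spectrum equal to the closure of {d_n : n ≥ 1}: every d_n is an eigenvalue (with eigenvector e_n), so {d_n} ⊂ sigma(M); the spectrum is closed, so its closure is too; and for lambda not in the closure, (M - lambda I) has bounded inverse (the diagonal entries 1/(d_n - lambda) are bounded). For our sequence d_n = 30/n^2, n = 1, 2, 3, ...:
  - {d_n} = {30/n^2 : n ≥ 1}; the only limit point is 0
  - closure = {30/n^2 : n ≥ 1} ∪ {0}
For the norm: a diagonal operator has ||M|| = sup_n |d_n|. Here d_n = 30/n^2 is positive and decreasing, so sup_n |d_n| = d_1 = 30. So ||M|| = 30.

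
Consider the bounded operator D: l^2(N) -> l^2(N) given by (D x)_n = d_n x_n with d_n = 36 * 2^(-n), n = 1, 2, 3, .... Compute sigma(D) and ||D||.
sigma(D) = {36 * 2^(-n) : n ≥ 1} ∪ {0}; ||D|| = 18

A bounded diagonal operator on l^2 with diagonal entries d_n has spectrum equal to the closure of {d_n : n ≥ 1}: every d_n is an eigenvalue (with eigenvector e_n), so {d_n} ⊂ sigma(D); the spectrum is closed, so its closure is too; and for lambda not in the closure, (D - lambda I) has bounded inverse (the diagonal entries 1/(d_n - lambda) are bounded). For our sequence d_n = 36 * 2^(-n), n = 1, 2, 3, ...:
  - {d_n} = {36 * 2^(-n) : n ≥ 1}; the only limit point is 0
  - closure = {36 * 2^(-n) : n ≥ 1} ∪ {0}
For the norm: a diagonal operator has ||D|| = sup_n |d_n|. Here d_n = 36 * 2^(-n) is positive and decreasing, so sup_n |d_n| = d_1 = 36/2 = 18. So ||D|| = 18.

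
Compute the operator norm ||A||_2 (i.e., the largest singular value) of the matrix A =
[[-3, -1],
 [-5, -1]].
||A||_2 = sqrt((36 + sqrt(1280))/2) ≈ 5.9907 (= sqrt(largest eigenvalue of A^T A))

||A||_2 = sigma_max(A) = sqrt(lambda_max(A^T A)). Form the symmetric matrix M = A^T A =
[[34, 8],
 [8, 2]].
Its characteristic polynomial (trace, determinant of M give the coefficients) is
  p(λ) = det(λ I - M) = λ^2 - 36λ + 4.
For λ^2 - 36λ + 4 the discriminant is 1280. It is nonnegative but not a perfect square, so the roots are real and irrational: λ = (36 ± sqrt(1280))/2 ≈ 35.8885, 0.1115.
So the eigenvalues of A^T A are ≈ 0.1115, 35.8885 (all ≥ 0, as they must be for A^T A). The largest is λ_max = (36 + sqrt(1280))/2 ≈ 35.8885, hence ||A||_2 = sqrt(λ_max) = sqrt((36 + sqrt(1280))/2) ≈ 5.9907.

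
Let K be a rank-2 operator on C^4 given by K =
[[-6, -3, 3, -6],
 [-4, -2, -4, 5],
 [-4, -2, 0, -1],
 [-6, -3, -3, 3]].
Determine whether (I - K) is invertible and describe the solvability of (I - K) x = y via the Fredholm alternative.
(I - K) is invertible (det(I - K) = -38 ≠ 0), so for every y in C^4 the equation (I - K) x = y has a unique solution.

K has rank 2 and factors as K = U V^T = u1 v1^T + u2 v2^T with u1 = (0, 3, 1, 3), v1 = (-2, -1, -1, 1), u2 = (-3, 1, -1, 0), v2 = (2, 1, -1, 2) (multiplying out reproduces the displayed K). The nonzero eigenvalues of U V^T coincide with those of the 2 x 2 matrix G = V^T U = [[v1·u1, v1·u2], [v2·u1, v2·u2]] = [[-1, 6], [8, -4]], and by the Sylvester determinant identity det(I_4 - U V^T) = det(I_2 - V^T U) = det([[2, -6], [-8, 5]]) = (2)(5) - (-6)(-8) = -38. (Direct check: I - K =
[[7, 3, -3, 6],
 [4, 3, 4, -5],
 [4, 2, 1, 1],
 [6, 3, 3, -2]]
has determinant -38.) The finite-dimensional Fredholm alternative says: either (I - K) is invertible, or ker(I - K) ≠ {0} and then range(I - K) = ker((I - K)^*)^⊥, with dim ker(I - K) = dim ker((I - K)^*). Since det(I - K) ≠ 0, 1 is not an eigenvalue of K and ker(I - K) = {0}, so we are in the first case: for every y there is a unique x = (I - K)^(-1) y. (Explicitly, by the Woodbury identity, (I - U V^T)^(-1) = I + U (I_2 - G)^(-1) V^T.)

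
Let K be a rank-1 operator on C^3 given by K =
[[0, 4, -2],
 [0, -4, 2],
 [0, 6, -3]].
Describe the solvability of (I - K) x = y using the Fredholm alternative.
(I - K) is invertible (det(I - K) = 8 ≠ 0), so for every y in C^3 the equation (I - K) x = y has a unique solution.

K has rank 1, so it is an outer product K = u v^T: every row of K is a multiple of one row vector. Reading off the entries, u = (2, -2, 3) and v = (0, 2, -1) (row i of K equals u_i·v^T). A rank-one matrix u v^T satisfies K u = u (v·u) and kills the (2)-dimensional subspace v^⊥, so its characteristic polynomial is lambda^2 (lambda - v·u) with v·u = tr K = -7. Hence the eigenvalues of I - K are 1 (multiplicity 2) and 1 - (-7) = 8, so det(I - K) = 8. (Direct check: I - K =
[[1, -4, 2],
 [0, 5, -2],
 [0, -6, 4]]
has determinant 8.) The finite-dimensional Fredholm alternative says: either (I - K) is invertible, or ker(I - K) ≠ {0} and then range(I - K) = ker((I - K)^*)^⊥, with dim ker(I - K) = dim ker((I - K)^*). Since det(I - K) ≠ 0, 1 is not an eigenvalue of K and ker(I - K) = {0}, so we are in the first case: for every y there is a unique x = (I - K)^(-1) y. Explicitly, by the Sherman–Morrison formula, (I - u v^T)^(-1) = I + u v^T/(1 - v·u), i.e. (I - K)^(-1) = I + K/(8).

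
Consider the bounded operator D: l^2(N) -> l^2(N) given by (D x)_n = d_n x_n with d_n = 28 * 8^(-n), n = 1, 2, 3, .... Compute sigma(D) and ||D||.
sigma(D) = {28 * 8^(-n) : n ≥ 1} ∪ {0}; ||D|| = 7/2

A bounded diagonal operator on l^2 with diagonal entries d_n has spectrum equal to the closure of {d_n : n ≥ 1}: every d_n is an eigenvalue (with eigenvector e_n), so {d_n} ⊂ sigma(D); the spectrum is closed, so its closure is too; and for lambda not in the closure, (D - lambda I) has bounded inverse (the diagonal entries 1/(d_n - lambda) are bounded). For our sequence d_n = 28 * 8^(-n), n = 1, 2, 3, ...:
  - {d_n} = {28 * 8^(-n) : n ≥ 1}; the only limit point is 0
  - closure = {28 * 8^(-n) : n ≥ 1} ∪ {0}
For the norm: a diagonal operator has ||D|| = sup_n |d_n|. Here d_n = 28 * 8^(-n) is positive and decreasing, so sup_n |d_n| = d_1 = 28/8 = 7/2. So ||D|| = 7/2.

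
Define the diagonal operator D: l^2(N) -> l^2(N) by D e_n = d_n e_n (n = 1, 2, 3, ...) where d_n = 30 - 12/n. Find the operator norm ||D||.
||D|| = 30

For a diagonal operator on l^2 with entries d_n, ||D|| = sup_n |d_n|. Here d_1 = 18, d_2 = 24, ..., and d_n = 30 - 12/n increases monotonically toward 30. All terms lie in [18, 30), so |d_n| = d_n and the supremum is the limit 30, which is not attained by any individual d_n. Hence ||D|| = 30.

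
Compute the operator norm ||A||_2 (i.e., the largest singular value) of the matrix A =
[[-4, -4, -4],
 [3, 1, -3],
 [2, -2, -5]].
||A||_2 ≈ 7.9617 (= sqrt(largest eigenvalue of A^T A))

||A||_2 = sigma_max(A) = sqrt(lambda_max(A^T A)). Form the symmetric matrix M = A^T A =
[[29, 15, -3],
 [15, 21, 23],
 [-3, 23, 50]].
Its characteristic polynomial (trace, sum of principal 2x2 minors, determinant of M give the coefficients) is
  p(λ) = det(λ I - M) = λ^3 - 100λ^2 + 2346λ - 1600.
No integer candidate from the rational root theorem (±divisors of 1600) is a root, so the roots are irrational. The cubic discriminant is Δ = 3677649056 > 0, so there are three distinct real roots. p(0) = -1600 and p(1) = 647 have opposite signs, so a root lies in (0, 1); Newton's method refines it to λ ≈ 0.7029. p(35) = 885 and p(36) = -88 have opposite signs, so a root lies in (35, 36); Newton's method refines it to λ ≈ 35.909. p(63) = -655 and p(64) = 1088 have opposite signs, so a root lies in (63, 64); Newton's method refines it to λ ≈ 63.3881. Check (Vieta): the three roots sum to 100, matching tr M = 100.
So the eigenvalues of A^T A are ≈ 0.7029, 35.909, 63.3881 (all ≥ 0, as they must be for A^T A). The largest is λ_max ≈ 63.3881, hence ||A||_2 = sqrt(λ_max) ≈ 7.9617.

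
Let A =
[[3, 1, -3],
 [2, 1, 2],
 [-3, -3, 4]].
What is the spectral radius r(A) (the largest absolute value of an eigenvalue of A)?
r(A) ≈ 6.4269

The eigenvalues of A are the roots of its characteristic polynomial. With M = A (coefficients from the trace, the sum of principal 2x2 minors, and det A):
  p(λ) = det(λ I - M) = λ^3 - 8λ^2 + 14λ - 25.
No integer candidate from the rational root theorem (±divisors of 25) is a root, so the roots are irrational. The cubic discriminant is Δ = -16107 < 0, so there is one real root and a complex-conjugate pair. p(6) = -13 and p(7) = 24 have opposite signs, so a root lies in (6, 7); Newton's method refines it to λ ≈ 6.4269. Dividing out (λ - (6.4269)) leaves approximately λ^2 - 1.5731λ + 3.8899. For λ^2 - 1.5731λ + 3.8899 the discriminant is -13.085. It is negative, so the remaining roots are the complex-conjugate pair λ ≈ 0.7865 ± 1.8087i. Their product equals the constant term, so |λ|^2 ≈ 3.8899 and |λ| ≈ 1.9723.
Thus the eigenvalues (to 4 decimals) are 6.4269 (modulus 6.4269); 0.7865 ± 1.8087i (modulus 1.9723). The spectral radius is the largest modulus: r(A) ≈ 6.4269. (Cross-check: r(A) ≤ ||A||_2 ≈ 7.1896; equality holds whenever A is normal, though it can also hold for some non-normal A.)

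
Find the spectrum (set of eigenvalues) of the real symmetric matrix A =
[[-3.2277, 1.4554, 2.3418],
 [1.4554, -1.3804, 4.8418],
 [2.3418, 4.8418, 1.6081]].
sigma(A) ≈ {-5, -4, 6}

A is real symmetric, so its spectrum consists of real eigenvalues. Expanding the characteristic polynomial of the displayed matrix gives
  det(λ I - A) = p(λ) = λ^3 + (3)λ^2 + (-34)λ + (-120).
Solving p(λ) = 0 yields eigenvalues ≈ -5, -4, 6. (A is shown rounded to 4 decimals, so these recover the underlying integer eigenvalues to within that precision.)
Verification: the trace of A = -3 equals the sum of eigenvalues -3, and det(A) ≈ 120.0001 matches the eigenvalue product 120.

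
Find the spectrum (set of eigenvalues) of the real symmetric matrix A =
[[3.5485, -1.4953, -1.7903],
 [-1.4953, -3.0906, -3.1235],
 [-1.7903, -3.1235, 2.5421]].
sigma(A) ≈ {-5, 3, 5}

A is real symmetric, so its spectrum consists of real eigenvalues. Expanding the characteristic polynomial of the displayed matrix gives
  det(λ I - A) = p(λ) = λ^3 + (-3)λ^2 + (-25)λ + (75).
Solving p(λ) = 0 yields eigenvalues ≈ -5, 3, 5. (A is shown rounded to 4 decimals, so these recover the underlying integer eigenvalues to within that precision.)
Verification: the trace of A = 3 equals the sum of eigenvalues 3, and det(A) ≈ -75.0007 matches the eigenvalue product -75.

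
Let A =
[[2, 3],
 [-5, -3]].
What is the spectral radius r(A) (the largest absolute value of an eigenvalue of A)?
r(A) = 3

The eigenvalues of A are the roots of its characteristic polynomial. With M = A (coefficients from the trace and determinant):
  p(λ) = det(λ I - M) = λ^2 + λ + 9.
For λ^2 + λ + 9 the discriminant is -35. It is negative, so the roots are the complex-conjugate pair λ = -1/2 ± (sqrt(35)/2) i ≈ -0.5 ± 2.958i. For a conjugate pair the product of the roots equals the constant term, so |λ|^2 = 9 and |λ| = sqrt(9) = 3.
Thus the eigenvalues (to 4 decimals) are -0.5 ± 2.958i (modulus 3). The spectral radius is the largest modulus: r(A) = 3. (Cross-check: r(A) ≤ ||A||_2 ≈ 6.7237; equality holds whenever A is normal, though it can also hold for some non-normal A.)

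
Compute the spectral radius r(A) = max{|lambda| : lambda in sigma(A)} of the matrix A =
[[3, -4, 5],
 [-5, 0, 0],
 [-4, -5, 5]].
r(A) ≈ 6.2378

The eigenvalues of A are the roots of its characteristic polynomial. With M = A (coefficients from the trace, the sum of principal 2x2 minors, and det A):
  p(λ) = det(λ I - M) = λ^3 - 8λ^2 + 15λ - 25.
No integer candidate from the rational root theorem (±divisors of 25) is a root, so the roots are irrational. The cubic discriminant is Δ = -13175 < 0, so there is one real root and a complex-conjugate pair. p(6) = -7 and p(7) = 31 have opposite signs, so a root lies in (6, 7); Newton's method refines it to λ ≈ 6.2378. Dividing out (λ - (6.2378)) leaves approximately λ^2 - 1.7622λ + 4.0078. For λ^2 - 1.7622λ + 4.0078 the discriminant is -12.926. It is negative, so the remaining roots are the complex-conjugate pair λ ≈ 0.8811 ± 1.7976i. Their product equals the constant term, so |λ|^2 ≈ 4.0078 and |λ| ≈ 2.002.
Thus the eigenvalues (to 4 decimals) are 6.2378 (modulus 6.2378); 0.8811 ± 1.7976i (modulus 2.002). The spectral radius is the largest modulus: r(A) ≈ 6.2378. (Cross-check: r(A) ≤ ||A||_2 ≈ 9.6259; equality holds whenever A is normal, though it can also hold for some non-normal A.)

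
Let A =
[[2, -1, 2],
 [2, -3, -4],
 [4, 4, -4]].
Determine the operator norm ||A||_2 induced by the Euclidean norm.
||A||_2 ≈ 7.3598 (= sqrt(largest eigenvalue of A^T A))

||A||_2 = sigma_max(A) = sqrt(lambda_max(A^T A)). Form the symmetric matrix M = A^T A =
[[24, 8, -20],
 [8, 26, -6],
 [-20, -6, 36]].
Its characteristic polynomial (trace, sum of principal 2x2 minors, determinant of M give the coefficients) is
  p(λ) = det(λ I - M) = λ^3 - 86λ^2 + 1924λ - 10816.
No integer candidate from the rational root theorem (±divisors of 10816) is a root, so the roots are irrational. The cubic discriminant is Δ = 426377536 > 0, so there are three distinct real roots. p(8) = -416 and p(9) = 263 have opposite signs, so a root lies in (8, 9); Newton's method refines it to λ ≈ 8.5912. p(23) = 109 and p(24) = -352 have opposite signs, so a root lies in (23, 24); Newton's method refines it to λ ≈ 23.2427. p(54) = -232 and p(55) = 1229 have opposite signs, so a root lies in (54, 55); Newton's method refines it to λ ≈ 54.1661. Check (Vieta): the three roots sum to 86, matching tr M = 86.
So the eigenvalues of A^T A are ≈ 8.5912, 23.2427, 54.1661 (all ≥ 0, as they must be for A^T A). The largest is λ_max ≈ 54.1661, hence ||A||_2 = sqrt(λ_max) ≈ 7.3598.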